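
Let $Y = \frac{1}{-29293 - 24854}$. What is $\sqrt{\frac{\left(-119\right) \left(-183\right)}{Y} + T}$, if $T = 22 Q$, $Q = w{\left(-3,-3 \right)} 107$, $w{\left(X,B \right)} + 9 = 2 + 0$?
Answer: $i \sqrt{1179175697} \approx 34339.0 i$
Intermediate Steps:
$w{\left(X,B \right)} = -7$ ($w{\left(X,B \right)} = -9 + \left(2 + 0\right) = -9 + 2 = -7$)
$Q = -749$ ($Q = \left(-7\right) 107 = -749$)
$Y = - \frac{1}{54147}$ ($Y = \frac{1}{-54147} = - \frac{1}{54147} \approx -1.8468 \cdot 10^{-5}$)
$T = -16478$ ($T = 22 \left(-749\right) = -16478$)
$\sqrt{\frac{\left(-119\right) \left(-183\right)}{Y} + T} = \sqrt{\frac{\left(-119\right) \left(-183\right)}{- \frac{1}{54147}} - 16478} = \sqrt{21777 \left(-54147\right) - 16478} = \sqrt{-1179159219 - 16478} = \sqrt{-1179175697} = i \sqrt{1179175697}$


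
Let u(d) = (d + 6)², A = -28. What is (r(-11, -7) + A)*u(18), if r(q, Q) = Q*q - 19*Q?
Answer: 104832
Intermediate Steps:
u(d) = (6 + d)²
r(q, Q) = -19*Q + Q*q
(r(-11, -7) + A)*u(18) = (-7*(-19 - 11) - 28)*(6 + 18)² = (-7*(-30) - 28)*24² = (210 - 28)*576 = 182*576 = 104832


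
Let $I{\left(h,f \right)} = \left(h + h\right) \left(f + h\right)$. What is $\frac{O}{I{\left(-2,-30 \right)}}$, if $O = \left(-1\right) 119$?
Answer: $- \frac{119}{128} \approx -0.92969$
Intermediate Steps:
$I{\left(h,f \right)} = 2 h \left(f + h\right)$
$O = -119$
$\frac{O}{I{\left(-2,-30 \right)}} = - \frac{119}{2 \left(-2\right) \left(-30 - 2\right)} = - \frac{119}{2 \left(-2\right) \left(-32\right)} = - \frac{119}{128}$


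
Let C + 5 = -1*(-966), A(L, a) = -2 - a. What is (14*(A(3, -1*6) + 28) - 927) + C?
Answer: 482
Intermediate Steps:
C = 961 (C = -5 - 1*(-966) = -5 + 966 = 961)
(14*(A(3, -1*6) + 28) - 927) + C = (14*((-2 - (-1)*6) + 28) - 927) + 961 = (14*((-2 - 1*(-6)) + 28) - 927) + 961 = (14*((-2 + 6) + 28) - 927) + 961 = (14*(4 + 28) - 927) + 961 = (14*32 - 927) + 961 = (448 - 927) + 961 = -479 + 961 = 482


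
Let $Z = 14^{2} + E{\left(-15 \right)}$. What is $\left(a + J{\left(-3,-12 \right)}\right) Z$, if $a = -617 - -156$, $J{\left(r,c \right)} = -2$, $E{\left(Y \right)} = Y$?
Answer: $-83803$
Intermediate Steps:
$a = -461$ ($a = -617 + 156 = -461$)
$Z = 181$ ($Z = 14^{2} - 15 = 196 - 15 = 181$)
$\left(a + J{\left(-3,-12 \right)}\right) Z = \left(-461 - 2\right) 181 = \left(-463\right) 181 = -83803$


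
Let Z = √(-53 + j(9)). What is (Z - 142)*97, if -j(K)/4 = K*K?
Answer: -13774 + 97*I*√377 ≈ -13774.0 + 1883.4*I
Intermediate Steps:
j(K) = -4*K² (j(K) = -4*K*K = -4*K²)
Z = I*√377 (Z = √(-53 - 4*9²) = √(-53 - 4*81) = √(-53 - 324) = √(-377) = I*√377 ≈ 19.417*I)
(Z - 142)*97 = (I*√377 - 142)*97 = (-142 + I*√377)*97 = -13774 + 97*I*√377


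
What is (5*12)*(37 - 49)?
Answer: -720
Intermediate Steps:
(5*12)*(37 - 49) = 60*(-12) = -720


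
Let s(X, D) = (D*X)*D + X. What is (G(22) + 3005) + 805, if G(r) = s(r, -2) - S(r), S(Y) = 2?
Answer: 3918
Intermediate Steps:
s(X, D) = X + X*D**2 (s(X, D) = X*D**2 + X = X + X*D**2)
G(r) = -2 + 5*r (G(r) = r*(1 + (-2)**2) - 1*2 = r*(1 + 4) - 2 = r*5 - 2 = 5*r - 2 = -2 + 5*r)
(G(22) + 3005) + 805 = ((-2 + 5*22) + 3005) + 805 = ((-2 + 110) + 3005) + 805 = (108 + 3005) + 805 = 3113 + 805 = 3918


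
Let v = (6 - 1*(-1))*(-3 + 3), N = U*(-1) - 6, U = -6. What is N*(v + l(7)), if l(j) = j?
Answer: 0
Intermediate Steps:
N = 0 (N = -6*(-1) - 6 = 6 - 6 = 0)
v = 0 (v = (6 + 1)*0 = 7*0 = 0)
N*(v + l(7)) = 0*(0 + 7) = 0*7 = 0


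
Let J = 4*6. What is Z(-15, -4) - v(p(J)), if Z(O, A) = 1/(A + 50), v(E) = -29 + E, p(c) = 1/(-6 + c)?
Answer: 5996/207 ≈ 28.966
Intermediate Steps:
J = 24
Z(O, A) = 1/(50 + A)
Z(-15, -4) - v(p(J)) = 1/(50 - 4) - (-29 + 1/(-6 + 24)) = 1/46 - (-29 + 1/18) = 1/46 - 1*(-521/18) = 1/46 + 521/18 = 5996/207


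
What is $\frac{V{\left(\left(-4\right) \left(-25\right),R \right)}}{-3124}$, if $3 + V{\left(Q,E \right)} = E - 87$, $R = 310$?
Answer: $- \frac{5}{71} \approx -0.070423$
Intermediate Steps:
$V{\left(Q,E \right)} = -90 + E$ ($V{\left(Q,E \right)} = -3 + \left(E - 87\right) = -3 + \left(-87 + E\right) = -90 + E$)
$\frac{V{\left(\left(-4\right) \left(-25\right),R \right)}}{-3124} = \frac{-90 + 310}{-3124} = 220 \left(- \frac{1}{3124}\right) = - \frac{5}{71}$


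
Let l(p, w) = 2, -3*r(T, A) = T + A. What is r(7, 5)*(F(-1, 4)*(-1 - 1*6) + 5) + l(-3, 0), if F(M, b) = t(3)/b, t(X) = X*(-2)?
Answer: -60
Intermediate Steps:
t(X) = -2*X
r(T, A) = -A/3 - T/3 (r(T, A) = -(T + A)/3 = -(A + T)/3 = -A/3 - T/3)
F(M, b) = -6/b (F(M, b) = (-2*3)/b = -6/b)
r(7, 5)*(F(-1, 4)*(-1 - 1*6) + 5) + l(-3, 0) = (-⅓*5 - ⅓*7)*((-6/4)*(-1 - 1*6) + 5) + 2 = (-5/3 - 7/3)*((-6*¼)*(-1 - 6) + 5) + 2 = -4*(-3/2*(-7) + 5) + 2 = -4*(21/2 + 5) + 2 = -4*31/2 + 2 = -62 + 2 = -60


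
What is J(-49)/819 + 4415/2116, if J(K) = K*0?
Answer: 4415/2116 ≈ 2.0865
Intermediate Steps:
J(K) = 0
J(-49)/819 + 4415/2116 = 0/819 + 4415/2116 = 0*(1/819) + 4415*(1/2116) = 0 + 4415/2116 = 4415/2116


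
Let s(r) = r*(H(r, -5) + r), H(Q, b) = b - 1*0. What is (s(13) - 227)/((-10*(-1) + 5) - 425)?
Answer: 3/10 ≈ 0.30000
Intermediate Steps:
H(Q, b) = b (H(Q, b) = b + 0 = b)
s(r) = r*(-5 + r)
(s(13) - 227)/((-10*(-1) + 5) - 425) = (13*(-5 + 13) - 227)/((-10*(-1) + 5) - 425) = (13*8 - 227)/((10 + 5) - 425) = (104 - 227)/(15 - 425) = -123/(-410) = -123*(-1/410) = 3/10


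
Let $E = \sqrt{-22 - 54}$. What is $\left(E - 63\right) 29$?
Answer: $-1827 + 58 i \sqrt{19} \approx -1827.0 + 252.82 i$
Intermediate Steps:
$E = 2 i \sqrt{19}$ ($E = \sqrt{-76} = 2 i \sqrt{19} \approx 8.7178 i$)
$\left(E - 63\right) 29 = \left(2 i \sqrt{19} - 63\right) 29 = \left(-63 + 2 i \sqrt{19}\right) 29 = -1827 + 58 i \sqrt{19}$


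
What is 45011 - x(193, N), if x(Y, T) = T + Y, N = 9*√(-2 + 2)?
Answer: 44818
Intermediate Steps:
N = 0 (N = 9*√0 = 9*0 = 0)
45011 - x(193, N) = 45011 - (0 + 193) = 45011 - 1*193 = 45011 - 193 = 44818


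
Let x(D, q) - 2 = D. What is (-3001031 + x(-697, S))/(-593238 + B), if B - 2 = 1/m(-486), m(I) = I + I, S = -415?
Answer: 2917677672/576625393 ≈ 5.0599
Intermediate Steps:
x(D, q) = 2 + D
m(I) = 2*I
B = 1943/972 (B = 2 + 1/(2*(-486)) = 2 + 1/(-972) = 2 - 1/972 = 1943/972 ≈ 1.9990)
(-3001031 + x(-697, S))/(-593238 + B) = (-3001031 + (2 - 697))/(-593238 + 1943/972) = (-3001031 - 695)/(-576625393/972) = -3001726*(-972/576625393) = 2917677672/576625393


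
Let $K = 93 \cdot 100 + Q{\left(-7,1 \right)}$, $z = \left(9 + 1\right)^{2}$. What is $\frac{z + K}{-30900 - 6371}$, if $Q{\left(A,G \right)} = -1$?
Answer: $- \frac{723}{2867} \approx -0.25218$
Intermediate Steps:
$z = 100$ ($z = 10^{2} = 100$)
$K = 9299$ ($K = 93 \cdot 100 - 1 = 9300 - 1 = 9299$)
$\frac{z + K}{-30900 - 6371} = \frac{100 + 9299}{-30900 - 6371} = \frac{9399}{-37271} = 9399 \left(- \frac{1}{37271}\right) = - \frac{723}{2867}$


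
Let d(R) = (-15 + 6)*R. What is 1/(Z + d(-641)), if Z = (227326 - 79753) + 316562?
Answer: 1/469904 ≈ 2.1281e-6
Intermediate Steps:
d(R) = -9*R
Z = 464135 (Z = 147573 + 316562 = 464135)
1/(Z + d(-641)) = 1/(464135 - 9*(-641)) = 1/(464135 + 5769) = 1/469904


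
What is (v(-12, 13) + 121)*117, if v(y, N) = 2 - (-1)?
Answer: 14508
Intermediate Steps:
v(y, N) = 3 (v(y, N) = 2 - 1*(-1) = 2 + 1 = 3)
(v(-12, 13) + 121)*117 = (3 + 121)*117 = 124*117 = 14508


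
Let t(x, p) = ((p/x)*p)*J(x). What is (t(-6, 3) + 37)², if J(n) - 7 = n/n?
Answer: 625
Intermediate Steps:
J(n) = 8 (J(n) = 7 + n/n = 7 + 1 = 8)
t(x, p) = 8*p²/x (t(x, p) = ((p/x)*p)*8 = (p²/x)*8 = 8*p²/x)
(t(-6, 3) + 37)² = (8*3²/(-6) + 37)² = (8*9*(-⅙) + 37)² = (-12 + 37)² = 25² = 625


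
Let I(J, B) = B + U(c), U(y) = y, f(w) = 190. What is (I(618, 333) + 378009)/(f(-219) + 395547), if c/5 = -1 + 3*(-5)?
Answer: 378262/395737 ≈ 0.95584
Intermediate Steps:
c = -80 (c = 5*(-1 + 3*(-5)) = 5*(-1 - 15) = 5*(-16) = -80)
I(J, B) = -80 + B (I(J, B) = B - 80 = -80 + B)
(I(618, 333) + 378009)/(f(-219) + 395547) = ((-80 + 333) + 378009)/(190 + 395547) = (253 + 378009)/395737 = 378262*(1/395737) = 378262/395737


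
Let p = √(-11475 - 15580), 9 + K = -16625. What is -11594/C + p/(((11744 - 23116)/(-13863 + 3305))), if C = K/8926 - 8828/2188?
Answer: 14151990017/7199620 + 5279*I*√27055/5686 ≈ 1965.7 + 152.71*I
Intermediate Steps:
K = -16634 (K = -9 - 16625 = -16634)
p = I*√27055 (p = √(-27055) = I*√27055 ≈ 164.48*I)
C = -14399240/2441261 (C = -16634/8926 - 8828/2188 = -16634*1/8926 - 8828*1/2188 = -8317/4463 - 2207/547 = -14399240/2441261 ≈ -5.8983)
-11594/C + p/(((11744 - 23116)/(-13863 + 3305))) = -11594/(-14399240/2441261) + (I*√27055)/(((11744 - 23116)/(-13863 + 3305))) = -11594*(-2441261/14399240) + (I*√27055)/((-11372/(-10558))) = 14151990017/7199620 + (I*√27055)/((-11372*(-1/10558))) = 14151990017/7199620 + (I*√27055)/(5686/5279) = 14151990017/7199620 + (I*√27055)*(5279/5686) = 14151990017/7199620 + 5279*I*√27055/5686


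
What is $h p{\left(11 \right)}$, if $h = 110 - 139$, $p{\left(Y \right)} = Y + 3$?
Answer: $-406$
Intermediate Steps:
$p{\left(Y \right)} = 3 + Y$
$h = -29$ ($h = 110 - 139 = -29$)
$h p{\left(11 \right)} = - 29 \left(3 + 11\right) = \left(-29\right) 14 = -406$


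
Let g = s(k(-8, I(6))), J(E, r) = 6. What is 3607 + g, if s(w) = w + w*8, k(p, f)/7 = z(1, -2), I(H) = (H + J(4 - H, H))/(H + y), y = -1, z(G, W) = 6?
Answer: 3985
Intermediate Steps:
I(H) = (6 + H)/(-1 + H) (I(H) = (H + 6)/(H - 1) = (6 + H)/(-1 + H))
k(p, f) = 42 (k(p, f) = 7*6 = 42)
s(w) = 9*w (s(w) = w + 8*w = 9*w)
g = 378 (g = 9*42 = 378)
3607 + g = 3607 + 378 = 3985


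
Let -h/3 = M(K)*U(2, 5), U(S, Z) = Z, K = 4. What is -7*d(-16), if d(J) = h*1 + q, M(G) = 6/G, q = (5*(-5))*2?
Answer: 1015/2 ≈ 507.50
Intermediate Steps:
q = -50 (q = -25*2 = -50)
h = -45/2 (h = -3*6/4*5 = -3*6*(¼)*5 = -9*5/2 = -3*15/2 = -45/2 ≈ -22.500)
d(J) = -145/2 (d(J) = -45/2*1 - 50 = -45/2 - 50 = -145/2)
-7*d(-16) = -7*(-145/2) = 1015/2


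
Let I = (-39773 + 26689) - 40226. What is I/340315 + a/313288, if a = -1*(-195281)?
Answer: 9951134047/21323321144 ≈ 0.46668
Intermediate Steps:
a = 195281
I = -53310 (I = -13084 - 40226 = -53310)
I/340315 + a/313288 = -53310/340315 + 195281/313288 = -53310*1/340315 + 195281*(1/313288) = -10662/68063 + 195281/313288 = 9951134047/21323321144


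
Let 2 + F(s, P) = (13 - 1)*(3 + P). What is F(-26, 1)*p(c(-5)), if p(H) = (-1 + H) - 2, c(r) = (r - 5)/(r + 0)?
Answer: -46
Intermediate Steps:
F(s, P) = 34 + 12*P (F(s, P) = -2 + (13 - 1)*(3 + P) = -2 + 12*(3 + P) = -2 + (36 + 12*P) = 34 + 12*P)
c(r) = (-5 + r)/r
p(H) = -3 + H
F(-26, 1)*p(c(-5)) = (34 + 12*1)*(-3 + (-5 - 5)/(-5)) = (34 + 12)*(-3 - ⅕*(-10)) = 46*(-3 + 2) = 46*(-1) = -46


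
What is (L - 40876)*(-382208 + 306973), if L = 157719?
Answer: -8790683105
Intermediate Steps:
(L - 40876)*(-382208 + 306973) = (157719 - 40876)*(-382208 + 306973) = 116843*(-75235) = -8790683105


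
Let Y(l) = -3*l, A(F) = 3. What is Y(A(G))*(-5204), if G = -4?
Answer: 46836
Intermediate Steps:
Y(A(G))*(-5204) = -3*3*(-5204) = -9*(-5204) = 46836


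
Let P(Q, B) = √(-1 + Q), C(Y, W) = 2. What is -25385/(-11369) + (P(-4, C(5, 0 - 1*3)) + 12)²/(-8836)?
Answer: 222721569/100456484 - 6*I*√5/2209 ≈ 2.2171 - 0.0060735*I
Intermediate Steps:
-25385/(-11369) + (P(-4, C(5, 0 - 1*3)) + 12)²/(-8836) = -25385/(-11369) + (√(-1 - 4) + 12)²/(-8836) = -25385*(-1/11369) + (√(-5) + 12)²*(-1/8836) = 25385/11369 + (I*√5 + 12)²*(-1/8836) = 25385/11369 + (12 + I*√5)²*(-1/8836) = 25385/11369 - (12 + I*√5)²/8836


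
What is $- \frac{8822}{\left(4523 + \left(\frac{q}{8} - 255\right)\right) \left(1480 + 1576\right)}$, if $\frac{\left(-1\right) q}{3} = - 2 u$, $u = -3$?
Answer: $- \frac{4411}{6518066} \approx -0.00067673$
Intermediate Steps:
$q = -18$ ($q = - 3 \left(\left(-2\right) \left(-3\right)\right) = \left(-3\right) 6 = -18$)
$- \frac{8822}{\left(4523 + \left(\frac{q}{8} - 255\right)\right) \left(1480 + 1576\right)} = - \frac{8822}{\left(4523 - \left(255 + \frac{18}{8}\right)\right) \left(1480 + 1576\right)} = - \frac{8822}{\left(4523 - \frac{1029}{4}\right) 3056} = - \frac{8822}{\frac{17063}{4} \cdot 3056} = - \frac{8822}{13036132} = \left(-8822\right) \frac{1}{13036132} = - \frac{4411}{6518066}$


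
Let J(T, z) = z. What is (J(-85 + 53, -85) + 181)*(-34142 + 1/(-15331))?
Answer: -50249376288/15331 ≈ -3.2776e+6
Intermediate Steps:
(J(-85 + 53, -85) + 181)*(-34142 + 1/(-15331)) = (-85 + 181)*(-34142 + 1/(-15331)) = 96*(-34142 - 1/15331) = 96*(-523431003/15331) = -50249376288/15331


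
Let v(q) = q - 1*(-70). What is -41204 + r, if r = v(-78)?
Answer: -41212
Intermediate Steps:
v(q) = 70 + q (v(q) = q + 70 = 70 + q)
r = -8 (r = 70 - 78 = -8)
-41204 + r = -41204 - 8 = -41212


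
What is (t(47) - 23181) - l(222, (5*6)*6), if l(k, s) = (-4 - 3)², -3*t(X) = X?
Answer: -69737/3 ≈ -23246.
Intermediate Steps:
t(X) = -X/3
l(k, s) = 49 (l(k, s) = (-7)² = 49)
(t(47) - 23181) - l(222, (5*6)*6) = (-⅓*47 - 23181) - 1*49 = (-47/3 - 23181) - 49 = -69590/3 - 49 = -69737/3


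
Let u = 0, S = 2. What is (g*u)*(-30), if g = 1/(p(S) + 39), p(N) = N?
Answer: 0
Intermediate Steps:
g = 1/41 (g = 1/(2 + 39) = 1/41 ≈ 0.024390)
(g*u)*(-30) = ((1/41)*0)*(-30) = 0*(-30) = 0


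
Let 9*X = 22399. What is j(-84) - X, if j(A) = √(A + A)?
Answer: -22399/9 + 2*I*√42 ≈ -2488.8 + 12.961*I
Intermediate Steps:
X = 22399/9 (X = (⅑)*22399 = 22399/9 ≈ 2488.8)
j(A) = √2*√A (j(A) = √(2*A) = √2*√A)
j(-84) - X = √2*√(-84) - 1*22399/9 = √2*(2*I*√21) - 22399/9 = 2*I*√42 - 22399/9 = -22399/9 + 2*I*√42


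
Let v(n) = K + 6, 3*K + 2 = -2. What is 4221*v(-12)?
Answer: 19698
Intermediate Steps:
K = -4/3 (K = -⅔ + (⅓)*(-2) = -⅔ - ⅔ = -4/3 ≈ -1.3333)
v(n) = 14/3 (v(n) = -4/3 + 6 = 14/3)
4221*v(-12) = 4221*(14/3) = 19698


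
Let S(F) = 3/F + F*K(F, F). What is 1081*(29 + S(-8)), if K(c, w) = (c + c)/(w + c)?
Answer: 178365/8 ≈ 22296.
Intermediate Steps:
K(c, w) = 2*c/(c + w) (K(c, w) = (2*c)/(c + w) = 2*c/(c + w))
S(F) = F + 3/F (S(F) = 3/F + F*(2*F/(F + F)) = 3/F + F*(2*F/((2*F))) = 3/F + F*(2*F*(1/(2*F))) = 3/F + F*1 = 3/F + F = F + 3/F)
1081*(29 + S(-8)) = 1081*(29 + (-8 + 3/(-8))) = 1081*(29 + (-8 + 3*(-⅛))) = 1081*(29 + (-8 - 3/8)) = 1081*(29 - 67/8) = 1081*(165/8) = 178365/8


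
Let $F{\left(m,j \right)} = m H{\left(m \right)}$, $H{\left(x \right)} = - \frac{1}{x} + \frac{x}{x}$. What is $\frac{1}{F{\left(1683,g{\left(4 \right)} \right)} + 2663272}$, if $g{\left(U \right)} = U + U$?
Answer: $\frac{1}{2664954} \approx 3.7524 \cdot 10^{-7}$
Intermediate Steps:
$H{\left(x \right)} = 1 - \frac{1}{x}$ ($H{\left(x \right)} = - \frac{1}{x} + 1 = 1 - \frac{1}{x}$)
$g{\left(U \right)} = 2 U$
$F{\left(m,j \right)} = -1 + m$ ($F{\left(m,j \right)} = m \frac{-1 + m}{m} = -1 + m$)
$\frac{1}{F{\left(1683,g{\left(4 \right)} \right)} + 2663272} = \frac{1}{\left(-1 + 1683\right) + 2663272} = \frac{1}{1682 + 2663272} = \frac{1}{2664954}$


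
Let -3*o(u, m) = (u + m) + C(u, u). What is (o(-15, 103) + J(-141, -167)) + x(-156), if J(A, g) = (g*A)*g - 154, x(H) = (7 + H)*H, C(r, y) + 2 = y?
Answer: -11727848/3 ≈ -3.9093e+6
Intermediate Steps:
C(r, y) = -2 + y
x(H) = H*(7 + H)
J(A, g) = -154 + A*g**2 (J(A, g) = (A*g)*g - 154 = A*g**2 - 154 = -154 + A*g**2)
o(u, m) = 2/3 - 2*u/3 - m/3 (o(u, m) = -((u + m) + (-2 + u))/3 = -((m + u) + (-2 + u))/3 = -(-2 + m + 2*u)/3 = 2/3 - 2*u/3 - m/3)
(o(-15, 103) + J(-141, -167)) + x(-156) = ((2/3 - 2/3*(-15) - 1/3*103) + (-154 - 141*(-167)**2)) - 156*(7 - 156) = ((2/3 + 10 - 103/3) + (-154 - 141*27889)) - 156*(-149) = (-71/3 + (-154 - 3932349)) + 23244 = (-71/3 - 3932503) + 23244 = -11797580/3 + 23244 = -11727848/3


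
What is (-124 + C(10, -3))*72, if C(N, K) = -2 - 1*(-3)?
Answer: -8856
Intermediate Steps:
C(N, K) = 1 (C(N, K) = -2 + 3 = 1)
(-124 + C(10, -3))*72 = (-124 + 1)*72 = -123*72 = -8856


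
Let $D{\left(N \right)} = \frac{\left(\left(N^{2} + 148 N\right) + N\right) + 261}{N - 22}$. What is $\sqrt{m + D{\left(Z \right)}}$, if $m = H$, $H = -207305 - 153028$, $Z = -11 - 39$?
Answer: $\frac{i \sqrt{5764286}}{4} \approx 600.22 i$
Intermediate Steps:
$Z = -50$
$H = -360333$
$m = -360333$
$D{\left(N \right)} = \frac{261 + N^{2} + 149 N}{-22 + N}$ ($D{\left(N \right)} = \frac{\left(N^{2} + 149 N\right) + 261}{-22 + N} = \frac{261 + N^{2} + 149 N}{-22 + N}$)
$\sqrt{m + D{\left(Z \right)}} = \sqrt{-360333 + \frac{261 + \left(-50\right)^{2} + 149 \left(-50\right)}{-22 - 50}} = \sqrt{-360333 + \frac{261 + 2500 - 7450}{-72}} = \sqrt{-360333 - - \frac{521}{8}} = \sqrt{-360333 + \frac{521}{8}} = \sqrt{- \frac{2882143}{8}} = \frac{i \sqrt{5764286}}{4}$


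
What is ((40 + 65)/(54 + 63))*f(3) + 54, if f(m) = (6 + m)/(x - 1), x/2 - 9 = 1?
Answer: 13443/247 ≈ 54.425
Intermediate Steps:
x = 20 (x = 18 + 2*1 = 18 + 2 = 20)
f(m) = 6/19 + m/19 (f(m) = (6 + m)/(20 - 1) = (6 + m)/19 = (6 + m)*(1/19) = 6/19 + m/19)
((40 + 65)/(54 + 63))*f(3) + 54 = ((40 + 65)/(54 + 63))*(6/19 + (1/19)*3) + 54 = (105/117)*(6/19 + 3/19) + 54 = (105*(1/117))*(9/19) + 54 = (35/39)*(9/19) + 54 = 105/247 + 54 = 13443/247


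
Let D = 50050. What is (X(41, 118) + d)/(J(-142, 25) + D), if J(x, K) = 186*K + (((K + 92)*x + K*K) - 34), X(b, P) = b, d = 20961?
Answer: 21002/38677 ≈ 0.54301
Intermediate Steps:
J(x, K) = -34 + K**2 + 186*K + x*(92 + K) (J(x, K) = 186*K + (((92 + K)*x + K**2) - 34) = 186*K + ((x*(92 + K) + K**2) - 34) = 186*K + ((K**2 + x*(92 + K)) - 34) = 186*K + (-34 + K**2 + x*(92 + K)) = -34 + K**2 + 186*K + x*(92 + K))
(X(41, 118) + d)/(J(-142, 25) + D) = (41 + 20961)/((-34 + 25**2 + 92*(-142) + 186*25 + 25*(-142)) + 50050) = 21002/((-34 + 625 - 13064 + 4650 - 3550) + 50050) = 21002/(-11373 + 50050) = 21002/38677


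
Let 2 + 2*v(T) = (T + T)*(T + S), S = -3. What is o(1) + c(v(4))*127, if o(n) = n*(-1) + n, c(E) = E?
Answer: 381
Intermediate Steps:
v(T) = -1 + T*(-3 + T) (v(T) = -1 + ((T + T)*(T - 3))/2 = -1 + ((2*T)*(-3 + T))/2 = -1 + (2*T*(-3 + T))/2 = -1 + T*(-3 + T))
o(n) = 0 (o(n) = -n + n = 0)
o(1) + c(v(4))*127 = 0 + (-1 + 4² - 3*4)*127 = 0 + (-1 + 16 - 12)*127 = 0 + 3*127 = 0 + 381 = 381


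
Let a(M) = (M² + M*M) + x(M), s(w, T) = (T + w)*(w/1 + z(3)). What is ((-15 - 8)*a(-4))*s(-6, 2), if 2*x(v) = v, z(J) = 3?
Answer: -8280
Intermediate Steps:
s(w, T) = (3 + w)*(T + w) (s(w, T) = (T + w)*(w/1 + 3) = (T + w)*(w*1 + 3) = (T + w)*(w + 3) = (T + w)*(3 + w) = (3 + w)*(T + w))
x(v) = v/2
a(M) = M/2 + 2*M² (a(M) = (M² + M*M) + M/2 = (M² + M²) + M/2 = 2*M² + M/2 = M/2 + 2*M²)
((-15 - 8)*a(-4))*s(-6, 2) = ((-15 - 8)*((½)*(-4)*(1 + 4*(-4))))*((-6)² + 3*2 + 3*(-6) + 2*(-6)) = (-23*(-4)*(1 - 16)/2)*(36 + 6 - 18 - 12) = -23*(-4)*(-15)/2*12 = -23*30*12 = -690*12 = -8280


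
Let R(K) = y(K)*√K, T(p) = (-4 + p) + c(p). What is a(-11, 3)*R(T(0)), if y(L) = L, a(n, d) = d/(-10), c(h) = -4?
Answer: 24*I*√2/5 ≈ 6.7882*I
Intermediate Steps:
a(n, d) = -d/10 (a(n, d) = d*(-⅒) = -d/10)
T(p) = -8 + p (T(p) = (-4 + p) - 4 = -8 + p)
R(K) = K^(3/2) (R(K) = K*√K = K^(3/2))
a(-11, 3)*R(T(0)) = (-⅒*3)*(-8 + 0)^(3/2) = -(-24)*I*√2/5 = 24*I*√2/5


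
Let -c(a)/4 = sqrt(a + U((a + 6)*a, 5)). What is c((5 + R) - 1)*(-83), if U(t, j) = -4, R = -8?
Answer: 664*I*sqrt(2) ≈ 939.04*I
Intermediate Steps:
c(a) = -4*sqrt(-4 + a) (c(a) = -4*sqrt(a - 4) = -4*sqrt(-4 + a))
c((5 + R) - 1)*(-83) = -4*sqrt(-4 + ((5 - 8) - 1))*(-83) = -4*sqrt(-4 + (-3 - 1))*(-83) = -4*sqrt(-4 - 4)*(-83) = -8*I*sqrt(2)*(-83) = 664*I*sqrt(2)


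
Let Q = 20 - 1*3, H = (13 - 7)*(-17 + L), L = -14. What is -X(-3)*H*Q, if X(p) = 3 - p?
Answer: 18972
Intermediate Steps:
H = -186 (H = (13 - 7)*(-17 - 14) = 6*(-31) = -186)
Q = 17 (Q = 20 - 3 = 17)
-X(-3)*H*Q = -(3 - 1*(-3))*(-186)*17 = -(3 + 3)*(-186)*17 = -6*(-186)*17 = -(-1116)*17 = -1*(-18972) = 18972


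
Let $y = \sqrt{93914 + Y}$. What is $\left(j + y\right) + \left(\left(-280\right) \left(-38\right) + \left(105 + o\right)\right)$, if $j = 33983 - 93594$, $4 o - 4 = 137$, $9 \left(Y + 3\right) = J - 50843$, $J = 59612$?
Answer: $- \frac{195323}{4} + \frac{4 \sqrt{53373}}{3} \approx -48523.0$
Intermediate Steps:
$Y = \frac{2914}{3}$ ($Y = -3 + \frac{59612 - 50843}{9} = -3 + \frac{1}{9} \cdot 8769 = -3 + \frac{2923}{3} = \frac{2914}{3} \approx 971.33$)
$o = \frac{141}{4}$ ($o = 1 + \frac{1}{4} \cdot 137 = 1 + \frac{137}{4} = \frac{141}{4} \approx 35.25$)
$y = \frac{4 \sqrt{53373}}{3}$ ($y = \sqrt{93914 + \frac{2914}{3}} = \sqrt{\frac{284656}{3}} = \frac{4 \sqrt{53373}}{3} \approx 308.03$)
$j = -59611$
$\left(j + y\right) + \left(\left(-280\right) \left(-38\right) + \left(105 + o\right)\right) = \left(-59611 + \frac{4 \sqrt{53373}}{3}\right) + \left(\left(-280\right) \left(-38\right) + \left(105 + \frac{141}{4}\right)\right) = \left(-59611 + \frac{4 \sqrt{53373}}{3}\right) + \left(10640 + \frac{561}{4}\right) = \left(-59611 + \frac{4 \sqrt{53373}}{3}\right) + \frac{43121}{4} = - \frac{195323}{4} + \frac{4 \sqrt{53373}}{3}$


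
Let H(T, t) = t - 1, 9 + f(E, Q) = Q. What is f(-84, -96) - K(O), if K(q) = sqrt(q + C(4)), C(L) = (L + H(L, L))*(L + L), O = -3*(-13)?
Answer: -105 - sqrt(95) ≈ -114.75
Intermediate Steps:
O = 39
f(E, Q) = -9 + Q
H(T, t) = -1 + t
C(L) = 2*L*(-1 + 2*L) (C(L) = (L + (-1 + L))*(L + L) = (-1 + 2*L)*(2*L) = 2*L*(-1 + 2*L))
K(q) = sqrt(56 + q) (K(q) = sqrt(q + 2*4*(-1 + 2*4)) = sqrt(q + 2*4*(-1 + 8)) = sqrt(q + 2*4*7) = sqrt(q + 56) = sqrt(56 + q))
f(-84, -96) - K(O) = (-9 - 96) - sqrt(56 + 39) = -105 - sqrt(95)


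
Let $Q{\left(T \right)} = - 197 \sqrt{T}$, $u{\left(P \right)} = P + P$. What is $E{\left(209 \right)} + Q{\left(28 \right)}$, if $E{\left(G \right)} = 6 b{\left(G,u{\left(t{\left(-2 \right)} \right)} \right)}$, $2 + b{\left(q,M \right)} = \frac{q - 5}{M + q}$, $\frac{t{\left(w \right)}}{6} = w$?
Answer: $- \frac{996}{185} - 394 \sqrt{7} \approx -1047.8$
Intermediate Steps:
$t{\left(w \right)} = 6 w$
$u{\left(P \right)} = 2 P$
$b{\left(q,M \right)} = -2 + \frac{-5 + q}{M + q}$ ($b{\left(q,M \right)} = -2 + \frac{q - 5}{M + q} = -2 + \frac{-5 + q}{M + q}$)
$E{\left(G \right)} = \frac{6 \left(43 - G\right)}{-24 + G}$ ($E{\left(G \right)} = 6 \frac{-5 - G - 2 \cdot 2 \cdot 6 \left(-2\right)}{2 \cdot 6 \left(-2\right) + G} = 6 \frac{-5 - G - 2 \cdot 2 \left(-12\right)}{2 \left(-12\right) + G} = 6 \frac{-5 - G - -48}{-24 + G} = 6 \frac{-5 - G + 48}{-24 + G} = 6 \frac{43 - G}{-24 + G} = \frac{6 \left(43 - G\right)}{-24 + G}$)
$E{\left(209 \right)} + Q{\left(28 \right)} = \frac{6 \left(43 - 209\right)}{-24 + 209} - 197 \sqrt{28} = \frac{6 \left(43 - 209\right)}{185} - 197 \cdot 2 \sqrt{7} = 6 \cdot \frac{1}{185} \left(-166\right) - 394 \sqrt{7} = - \frac{996}{185} - 394 \sqrt{7}$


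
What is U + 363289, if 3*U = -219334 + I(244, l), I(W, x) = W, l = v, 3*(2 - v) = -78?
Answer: 290259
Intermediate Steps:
v = 28 (v = 2 - ⅓*(-78) = 2 + 26 = 28)
l = 28
U = -73030 (U = (-219334 + 244)/3 = (⅓)*(-219090) = -73030)
U + 363289 = -73030 + 363289 = 290259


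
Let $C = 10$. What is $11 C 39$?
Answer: $4290$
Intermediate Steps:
$11 C 39 = 11 \cdot 10 \cdot 39 = 110 \cdot 39 = 4290$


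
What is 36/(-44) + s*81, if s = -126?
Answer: -112275/11 ≈ -10207.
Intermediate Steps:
36/(-44) + s*81 = 36/(-44) - 126*81 = 36*(-1/44) - 10206 = -9/11 - 10206 = -112275/11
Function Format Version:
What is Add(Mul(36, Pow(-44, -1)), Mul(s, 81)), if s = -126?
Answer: Rational(-112275, 11) ≈ -10207.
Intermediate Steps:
Add(Mul(36, Pow(-44, -1)), Mul(s, 81)) = Add(Mul(36, Pow(-44, -1)), Mul(-126, 81)) = Add(Mul(36, Rational(-1, 44)), -10206) = Add(Rational(-9, 11), -10206) = Rational(-112275, 11)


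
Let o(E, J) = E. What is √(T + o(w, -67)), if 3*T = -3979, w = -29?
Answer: I*√12198/3 ≈ 36.815*I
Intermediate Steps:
T = -3979/3 (T = (⅓)*(-3979) = -3979/3 ≈ -1326.3)
√(T + o(w, -67)) = √(-3979/3 - 29) = √(-4066/3) = I*√12198/3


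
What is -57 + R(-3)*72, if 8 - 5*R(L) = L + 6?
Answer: 15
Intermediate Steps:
R(L) = ⅖ - L/5 (R(L) = 8/5 - (L + 6)/5 = 8/5 - (6 + L)/5 = 8/5 + (-6/5 - L/5) = ⅖ - L/5)
-57 + R(-3)*72 = -57 + (⅖ - ⅕*(-3))*72 = -57 + (⅖ + ⅗)*72 = -57 + 1*72 = -57 + 72 = 15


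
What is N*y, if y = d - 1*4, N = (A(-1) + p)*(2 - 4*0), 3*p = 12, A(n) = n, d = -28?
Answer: -192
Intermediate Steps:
p = 4 (p = (⅓)*12 = 4)
N = 6 (N = (-1 + 4)*(2 - 4*0) = 3*(2 + 0) = 3*2 = 6)
y = -32 (y = -28 - 1*4 = -28 - 4 = -32)
N*y = 6*(-32) = -192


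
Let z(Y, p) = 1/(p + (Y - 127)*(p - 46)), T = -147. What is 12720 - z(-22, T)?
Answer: 363919199/28610 ≈ 12720.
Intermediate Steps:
z(Y, p) = 1/(p + (-127 + Y)*(-46 + p))
12720 - z(-22, T) = 12720 - 1/(5842 - 126*(-147) - 46*(-22) - 22*(-147)) = 12720 - 1/(5842 + 18522 + 1012 + 3234) = 12720 - 1/28610 = 363919199/28610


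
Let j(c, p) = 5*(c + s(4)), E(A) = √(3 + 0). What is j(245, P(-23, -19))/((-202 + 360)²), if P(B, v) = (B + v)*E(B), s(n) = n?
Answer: 1245/24964 ≈ 0.049872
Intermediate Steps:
E(A) = √3
P(B, v) = √3*(B + v) (P(B, v) = (B + v)*√3 = √3*(B + v))
j(c, p) = 20 + 5*c (j(c, p) = 5*(c + 4) = 5*(4 + c) = 20 + 5*c)
j(245, P(-23, -19))/((-202 + 360)²) = (20 + 5*245)/((-202 + 360)²) = (20 + 1225)/(158²) = 1245/24964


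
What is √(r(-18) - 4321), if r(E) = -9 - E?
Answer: 14*I*√22 ≈ 65.666*I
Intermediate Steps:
√(r(-18) - 4321) = √((-9 - 1*(-18)) - 4321) = √((-9 + 18) - 4321) = √(9 - 4321) = √(-4312) = 14*I*√22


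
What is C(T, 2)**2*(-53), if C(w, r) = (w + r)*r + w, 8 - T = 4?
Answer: -13568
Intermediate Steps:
T = 4 (T = 8 - 1*4 = 8 - 4 = 4)
C(w, r) = w + r*(r + w) (C(w, r) = (r + w)*r + w = r*(r + w) + w = w + r*(r + w))
C(T, 2)**2*(-53) = (4 + 2**2 + 2*4)**2*(-53) = (4 + 4 + 8)**2*(-53) = 16**2*(-53) = 256*(-53) = -13568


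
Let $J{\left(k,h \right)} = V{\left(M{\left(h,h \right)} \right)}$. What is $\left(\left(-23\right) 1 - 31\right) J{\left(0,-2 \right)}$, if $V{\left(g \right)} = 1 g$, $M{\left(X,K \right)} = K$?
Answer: $108$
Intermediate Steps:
$V{\left(g \right)} = g$
$J{\left(k,h \right)} = h$
$\left(\left(-23\right) 1 - 31\right) J{\left(0,-2 \right)} = \left(\left(-23\right) 1 - 31\right) \left(-2\right) = \left(-23 - 31\right) \left(-2\right) = \left(-54\right) \left(-2\right) = 108$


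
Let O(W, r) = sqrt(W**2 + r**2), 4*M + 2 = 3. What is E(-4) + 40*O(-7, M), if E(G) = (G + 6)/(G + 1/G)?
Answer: -8/17 + 10*sqrt(785) ≈ 279.71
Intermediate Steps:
M = 1/4 (M = -1/2 + (1/4)*3 = -1/2 + 3/4 = 1/4 ≈ 0.25000)
E(G) = (6 + G)/(G + 1/G)
E(-4) + 40*O(-7, M) = -4*(6 - 4)/(1 + (-4)**2) + 40*sqrt((-7)**2 + (1/4)**2) = -4*2/(1 + 16) + 40*sqrt(49 + 1/16) = -4*2/17 + 40*sqrt(785/16) = -4*1/17*2 + 40*(sqrt(785)/4) = -8/17 + 10*sqrt(785)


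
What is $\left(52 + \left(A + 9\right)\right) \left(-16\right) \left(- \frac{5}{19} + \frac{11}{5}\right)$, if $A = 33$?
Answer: $- \frac{276736}{95} \approx -2913.0$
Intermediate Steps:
$\left(52 + \left(A + 9\right)\right) \left(-16\right) \left(- \frac{5}{19} + \frac{11}{5}\right) = \left(52 + \left(33 + 9\right)\right) \left(-16\right) \left(- \frac{5}{19} + \frac{11}{5}\right) = \left(52 + 42\right) \left(-16\right) \left(\left(-5\right) \frac{1}{19} + 11 \cdot \frac{1}{5}\right) = 94 \left(-16\right) \left(- \frac{5}{19} + \frac{11}{5}\right) = \left(-1504\right) \frac{184}{95} = - \frac{276736}{95}$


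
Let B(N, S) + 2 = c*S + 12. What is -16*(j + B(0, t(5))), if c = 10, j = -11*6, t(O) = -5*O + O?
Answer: 4096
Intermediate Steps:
t(O) = -4*O
j = -66
B(N, S) = 10 + 10*S (B(N, S) = -2 + (10*S + 12) = -2 + (12 + 10*S) = 10 + 10*S)
-16*(j + B(0, t(5))) = -16*(-66 + (10 + 10*(-4*5))) = -16*(-66 + (10 + 10*(-20))) = -16*(-66 + (10 - 200)) = -16*(-66 - 190) = -16*(-256) = 4096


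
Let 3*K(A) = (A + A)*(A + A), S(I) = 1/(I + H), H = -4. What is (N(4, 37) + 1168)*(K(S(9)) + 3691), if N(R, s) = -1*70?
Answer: 101319414/25 ≈ 4.0528e+6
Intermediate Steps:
N(R, s) = -70
S(I) = 1/(-4 + I) (S(I) = 1/(I - 4) = 1/(-4 + I))
K(A) = 4*A²/3 (K(A) = ((A + A)*(A + A))/3 = ((2*A)*(2*A))/3 = (4*A²)/3 = 4*A²/3)
(N(4, 37) + 1168)*(K(S(9)) + 3691) = (-70 + 1168)*(4*(1/(-4 + 9))²/3 + 3691) = 1098*(4*(1/5)²/3 + 3691) = 1098*(4*(⅕)²/3 + 3691) = 1098*((4/3)*(1/25) + 3691) = 1098*(4/75 + 3691) = 1098*(276829/75) = 101319414/25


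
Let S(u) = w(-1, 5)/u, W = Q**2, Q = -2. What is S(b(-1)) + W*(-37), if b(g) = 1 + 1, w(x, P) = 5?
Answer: -291/2 ≈ -145.50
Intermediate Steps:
b(g) = 2
W = 4 (W = (-2)**2 = 4)
S(u) = 5/u
S(b(-1)) + W*(-37) = 5/2 + 4*(-37) = 5*(1/2) - 148 = 5/2 - 148 = -291/2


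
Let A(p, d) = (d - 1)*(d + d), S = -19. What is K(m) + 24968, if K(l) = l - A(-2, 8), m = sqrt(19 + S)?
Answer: 24856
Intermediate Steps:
m = 0 (m = sqrt(19 - 19) = sqrt(0) = 0)
A(p, d) = 2*d*(-1 + d) (A(p, d) = (-1 + d)*(2*d) = 2*d*(-1 + d))
K(l) = -112 + l (K(l) = l - 2*8*(-1 + 8) = l - 2*8*7 = l - 1*112 = l - 112 = -112 + l)
K(m) + 24968 = (-112 + 0) + 24968 = -112 + 24968 = 24856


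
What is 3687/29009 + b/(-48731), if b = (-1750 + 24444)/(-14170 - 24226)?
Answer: 3449656805129/27139014241642 ≈ 0.12711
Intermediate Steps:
b = -11347/19198 (b = 22694/(-38396) = 22694*(-1/38396) = -11347/19198 ≈ -0.59105)
3687/29009 + b/(-48731) = 3687/29009 - 11347/19198/(-48731) = 3687*(1/29009) - 11347/19198*(-1/48731) = 3687/29009 + 11347/935537738 = 3449656805129/27139014241642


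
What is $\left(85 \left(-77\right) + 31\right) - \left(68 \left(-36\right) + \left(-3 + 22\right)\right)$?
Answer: $-4085$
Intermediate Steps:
$\left(85 \left(-77\right) + 31\right) - \left(68 \left(-36\right) + \left(-3 + 22\right)\right) = \left(-6545 + 31\right) - \left(-2448 + 19\right) = -6514 - -2429 = -6514 + 2429 = -4085$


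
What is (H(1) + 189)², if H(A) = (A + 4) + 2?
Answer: 38416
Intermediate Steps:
H(A) = 6 + A (H(A) = (4 + A) + 2 = 6 + A)
(H(1) + 189)² = ((6 + 1) + 189)² = (7 + 189)² = 196² = 38416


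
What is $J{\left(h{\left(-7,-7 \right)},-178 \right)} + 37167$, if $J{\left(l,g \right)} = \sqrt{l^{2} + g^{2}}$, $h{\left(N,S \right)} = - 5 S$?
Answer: $37167 + \sqrt{32909} \approx 37348.0$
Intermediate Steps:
$J{\left(l,g \right)} = \sqrt{g^{2} + l^{2}}$
$J{\left(h{\left(-7,-7 \right)},-178 \right)} + 37167 = \sqrt{\left(-178\right)^{2} + \left(\left(-5\right) \left(-7\right)\right)^{2}} + 37167 = \sqrt{31684 + 35^{2}} + 37167 = \sqrt{31684 + 1225} + 37167 = \sqrt{32909} + 37167 = 37167 + \sqrt{32909}$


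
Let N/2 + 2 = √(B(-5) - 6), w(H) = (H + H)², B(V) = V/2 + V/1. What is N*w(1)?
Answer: -16 + 12*I*√6 ≈ -16.0 + 29.394*I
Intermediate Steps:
B(V) = 3*V/2 (B(V) = V*(½) + V*1 = V/2 + V = 3*V/2)
w(H) = 4*H² (w(H) = (2*H)² = 4*H²)
N = -4 + 3*I*√6 (N = -4 + 2*√((3/2)*(-5) - 6) = -4 + 2*√(-15/2 - 6) = -4 + 2*√(-27/2) = -4 + 2*(3*I*√6/2) = -4 + 3*I*√6 ≈ -4.0 + 7.3485*I)
N*w(1) = (-4 + 3*I*√6)*(4*1²) = (-4 + 3*I*√6)*(4*1) = (-4 + 3*I*√6)*4 = -16 + 12*I*√6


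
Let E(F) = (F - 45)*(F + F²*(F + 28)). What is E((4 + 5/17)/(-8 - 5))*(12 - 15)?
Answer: 872210417868/2385443281 ≈ 365.64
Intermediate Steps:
E(F) = (-45 + F)*(F + F²*(28 + F))
E((4 + 5/17)/(-8 - 5))*(12 - 15) = (((4 + 5/17)/(-8 - 5))*(-45 + ((4 + 5/17)/(-8 - 5))³ - 1259*(4 + 5/17)/(-8 - 5) - 17*(4 + 5/17)²/(-8 - 5)²))*(12 - 15) = (((4 + 5*(1/17))/(-13))*(-45 + ((4 + 5*(1/17))/(-13))³ - 1259*(4 + 5*(1/17))/(-13) - 17*(4 + 5*(1/17))²/169))*(-3) = (((4 + 5/17)*(-1/13))*(-45 + ((4 + 5/17)*(-1/13))³ - 1259*(4 + 5/17)*(-1)/13 - 17*(4 + 5/17)²/169))*(-3) = (((73/17)*(-1/13))*(-45 + ((73/17)*(-1/13))³ - 91907*(-1)/(17*13) - 17*((73/17)*(-1/13))²))*(-3) = -73*(-45 + (-73/221)³ - 1259*(-73/221) - 17*(-73/221)²)/221*(-3) = -73*(-45 - 389017/10793861 + 91907/221 - 17*5329/48841)/221*(-3) = -73*(-45 - 389017/10793861 + 91907/221 - 5329/2873)/221*(-3) = -73/221*3982695972/10793861*(-3) = -290736805956/2385443281*(-3) = 872210417868/2385443281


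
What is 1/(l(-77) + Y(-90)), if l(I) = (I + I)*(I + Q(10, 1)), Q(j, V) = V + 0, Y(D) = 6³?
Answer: 1/11920 ≈ 8.3893e-5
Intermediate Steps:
Y(D) = 216
Q(j, V) = V
l(I) = 2*I*(1 + I) (l(I) = (I + I)*(I + 1) = (2*I)*(1 + I) = 2*I*(1 + I))
1/(l(-77) + Y(-90)) = 1/(2*(-77)*(1 - 77) + 216) = 1/(2*(-77)*(-76) + 216) = 1/(11704 + 216) = 1/11920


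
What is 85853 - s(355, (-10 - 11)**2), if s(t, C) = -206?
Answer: 86059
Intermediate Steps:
85853 - s(355, (-10 - 11)**2) = 85853 - 1*(-206) = 85853 + 206 = 86059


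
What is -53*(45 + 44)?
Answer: -4717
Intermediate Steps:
-53*(45 + 44) = -53*89 = -4717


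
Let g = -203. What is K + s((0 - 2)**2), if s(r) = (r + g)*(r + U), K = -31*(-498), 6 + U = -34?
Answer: 22602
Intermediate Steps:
U = -40 (U = -6 - 34 = -40)
K = 15438
s(r) = (-203 + r)*(-40 + r) (s(r) = (r - 203)*(r - 40) = (-203 + r)*(-40 + r))
K + s((0 - 2)**2) = 15438 + (8120 + ((0 - 2)**2)**2 - 243*(0 - 2)**2) = 15438 + (8120 + ((-2)**2)**2 - 243*(-2)**2) = 15438 + (8120 + 4**2 - 243*4) = 15438 + (8120 + 16 - 972) = 15438 + 7164 = 22602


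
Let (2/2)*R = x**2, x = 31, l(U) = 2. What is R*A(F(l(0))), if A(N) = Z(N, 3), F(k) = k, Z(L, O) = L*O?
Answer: 5766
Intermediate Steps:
A(N) = 3*N (A(N) = N*3 = 3*N)
R = 961 (R = 31**2 = 961)
R*A(F(l(0))) = 961*(3*2) = 961*6 = 5766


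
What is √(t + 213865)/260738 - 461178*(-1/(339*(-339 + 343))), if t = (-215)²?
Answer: 76863/226 + √260090/260738 ≈ 340.10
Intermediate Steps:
t = 46225
√(t + 213865)/260738 - 461178*(-1/(339*(-339 + 343))) = √(46225 + 213865)/260738 - 461178*(-1/(339*(-339 + 343))) = √260090*(1/260738) - 461178/((-339*4)) = √260090/260738 - 461178/(-1356) = √260090/260738 - 461178*(-1/1356) = √260090/260738 + 76863/226 = 76863/226 + √260090/260738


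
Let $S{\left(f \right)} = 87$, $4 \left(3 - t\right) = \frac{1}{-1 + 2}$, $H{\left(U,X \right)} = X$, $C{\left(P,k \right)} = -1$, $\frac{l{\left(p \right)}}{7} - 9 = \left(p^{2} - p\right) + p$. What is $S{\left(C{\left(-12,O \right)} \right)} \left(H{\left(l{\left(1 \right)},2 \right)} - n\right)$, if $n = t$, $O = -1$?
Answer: $- \frac{261}{4} \approx -65.25$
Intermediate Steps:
$l{\left(p \right)} = 63 + 7 p^{2}$ ($l{\left(p \right)} = 63 + 7 \left(\left(p^{2} - p\right) + p\right) = 63 + 7 p^{2}$)
$t = \frac{11}{4}$ ($t = 3 - \frac{1}{4 \left(-1 + 2\right)} = 3 - \frac{1}{4 \cdot 1} = 3 - \frac{1}{4} = \frac{11}{4} \approx 2.75$)
$n = \frac{11}{4} \approx 2.75$
$S{\left(C{\left(-12,O \right)} \right)} \left(H{\left(l{\left(1 \right)},2 \right)} - n\right) = 87 \left(2 - \frac{11}{4}\right) = 87 \left(- \frac{3}{4}\right) = - \frac{261}{4}$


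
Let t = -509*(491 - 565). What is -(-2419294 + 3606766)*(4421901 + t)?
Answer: -5295610944624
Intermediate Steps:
t = 37666 (t = -509*(-74) = 37666)
-(-2419294 + 3606766)*(4421901 + t) = -(-2419294 + 3606766)*(4421901 + 37666) = -1187472*4459567 = -1*5295610944624 = -5295610944624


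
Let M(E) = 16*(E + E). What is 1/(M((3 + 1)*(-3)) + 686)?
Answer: 1/302 ≈ 0.0033113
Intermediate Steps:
M(E) = 32*E (M(E) = 16*(2*E) = 32*E)
1/(M((3 + 1)*(-3)) + 686) = 1/(32*((3 + 1)*(-3)) + 686) = 1/(32*(4*(-3)) + 686) = 1/(32*(-12) + 686) = 1/(-384 + 686) = 1/302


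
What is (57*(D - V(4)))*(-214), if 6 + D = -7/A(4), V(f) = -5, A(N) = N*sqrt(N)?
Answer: 91485/4 ≈ 22871.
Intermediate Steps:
A(N) = N**(3/2)
D = -55/8 (D = -6 - 7/(4**(3/2)) = -6 - 7/8 = -55/8 ≈ -6.8750)
(57*(D - V(4)))*(-214) = (57*(-55/8 - 1*(-5)))*(-214) = (57*(-55/8 + 5))*(-214) = (57*(-15/8))*(-214) = -855/8*(-214) = 91485/4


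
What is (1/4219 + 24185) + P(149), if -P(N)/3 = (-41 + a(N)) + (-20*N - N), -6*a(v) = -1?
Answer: 284314193/8438 ≈ 33695.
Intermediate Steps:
a(v) = ⅙ (a(v) = -⅙*(-1) = ⅙)
P(N) = 245/2 + 63*N (P(N) = -3*((-41 + ⅙) + (-20*N - N)) = -3*(-245/6 - 21*N) = 245/2 + 63*N)
(1/4219 + 24185) + P(149) = (1/4219 + 24185) + (245/2 + 63*149) = (1/4219 + 24185) + (245/2 + 9387) = 102036516/4219 + 19019/2 = 284314193/8438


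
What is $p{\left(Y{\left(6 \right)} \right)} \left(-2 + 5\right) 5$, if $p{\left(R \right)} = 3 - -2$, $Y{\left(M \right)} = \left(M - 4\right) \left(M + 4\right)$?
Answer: $75$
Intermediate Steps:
$Y{\left(M \right)} = \left(-4 + M\right) \left(4 + M\right)$
$p{\left(R \right)} = 5$ ($p{\left(R \right)} = 3 + 2 = 5$)
$p{\left(Y{\left(6 \right)} \right)} \left(-2 + 5\right) 5 = 5 \left(-2 + 5\right) 5 = 5 \cdot 3 \cdot 5 = 15 \cdot 5 = 75$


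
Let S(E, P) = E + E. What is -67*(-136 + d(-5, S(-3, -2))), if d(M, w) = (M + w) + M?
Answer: 10184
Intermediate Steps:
S(E, P) = 2*E
d(M, w) = w + 2*M
-67*(-136 + d(-5, S(-3, -2))) = -67*(-136 + (2*(-3) + 2*(-5))) = -67*(-136 + (-6 - 10)) = -67*(-136 - 16) = -67*(-152) = 10184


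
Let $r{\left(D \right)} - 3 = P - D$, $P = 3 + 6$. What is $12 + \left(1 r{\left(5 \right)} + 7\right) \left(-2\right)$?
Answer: $-16$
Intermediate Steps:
$P = 9$
$r{\left(D \right)} = 12 - D$ ($r{\left(D \right)} = 3 - \left(-9 + D\right) = 12 - D$)
$12 + \left(1 r{\left(5 \right)} + 7\right) \left(-2\right) = 12 + \left(1 \left(12 - 5\right) + 7\right) \left(-2\right) = 12 + \left(1 \cdot 7 + 7\right) \left(-2\right) = 12 + \left(7 + 7\right) \left(-2\right) = 12 + 14 \left(-2\right) = 12 - 28 = -16$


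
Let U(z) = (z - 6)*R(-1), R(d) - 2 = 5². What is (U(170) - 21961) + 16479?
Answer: -1054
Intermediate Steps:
R(d) = 27 (R(d) = 2 + 5² = 2 + 25 = 27)
U(z) = -162 + 27*z (U(z) = (z - 6)*27 = (-6 + z)*27 = -162 + 27*z)
(U(170) - 21961) + 16479 = ((-162 + 27*170) - 21961) + 16479 = ((-162 + 4590) - 21961) + 16479 = (4428 - 21961) + 16479 = -17533 + 16479 = -1054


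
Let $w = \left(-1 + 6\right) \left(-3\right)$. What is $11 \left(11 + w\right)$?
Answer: $-44$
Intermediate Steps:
$w = -15$ ($w = 5 \left(-3\right) = -15$)
$11 \left(11 + w\right) = 11 \left(11 - 15\right) = 11 \left(-4\right) = -44$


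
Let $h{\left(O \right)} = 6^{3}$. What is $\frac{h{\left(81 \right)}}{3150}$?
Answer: $\frac{12}{175} \approx 0.068571$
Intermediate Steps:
$h{\left(O \right)} = 216$
$\frac{h{\left(81 \right)}}{3150} = \frac{216}{3150} = 216 \cdot \frac{1}{3150} = \frac{12}{175}$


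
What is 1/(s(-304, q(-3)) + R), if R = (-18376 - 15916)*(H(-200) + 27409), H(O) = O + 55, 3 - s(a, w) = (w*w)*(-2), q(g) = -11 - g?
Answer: -1/934936957 ≈ -1.0696e-9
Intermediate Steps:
s(a, w) = 3 + 2*w² (s(a, w) = 3 - w*w*(-2) = 3 - w²*(-2) = 3 - (-2)*w² = 3 + 2*w²)
H(O) = 55 + O
R = -934937088 (R = (-18376 - 15916)*((55 - 200) + 27409) = -34292*(-145 + 27409) = -34292*27264 = -934937088)
1/(s(-304, q(-3)) + R) = 1/((3 + 2*(-11 - 1*(-3))²) - 934937088) = 1/((3 + 2*(-11 + 3)²) - 934937088) = 1/((3 + 2*(-8)²) - 934937088) = 1/((3 + 2*64) - 934937088) = 1/((3 + 128) - 934937088) = 1/(131 - 934937088) = 1/(-934936957) = -1/934936957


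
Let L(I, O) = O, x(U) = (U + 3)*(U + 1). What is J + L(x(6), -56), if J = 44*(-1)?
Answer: -100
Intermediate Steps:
x(U) = (1 + U)*(3 + U) (x(U) = (3 + U)*(1 + U) = (1 + U)*(3 + U))
J = -44
J + L(x(6), -56) = -44 - 56 = -100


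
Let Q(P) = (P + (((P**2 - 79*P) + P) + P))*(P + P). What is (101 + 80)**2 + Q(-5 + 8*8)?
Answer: -85593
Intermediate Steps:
Q(P) = 2*P*(P**2 - 76*P) (Q(P) = (P + ((P**2 - 78*P) + P))*(2*P) = (P + (P**2 - 77*P))*(2*P) = (P**2 - 76*P)*(2*P) = 2*P*(P**2 - 76*P))
(101 + 80)**2 + Q(-5 + 8*8) = (101 + 80)**2 + 2*(-5 + 8*8)**2*(-76 + (-5 + 8*8)) = 181**2 + 2*(-5 + 64)**2*(-76 + (-5 + 64)) = 32761 + 2*59**2*(-76 + 59) = 32761 + 2*3481*(-17) = 32761 - 118354 = -85593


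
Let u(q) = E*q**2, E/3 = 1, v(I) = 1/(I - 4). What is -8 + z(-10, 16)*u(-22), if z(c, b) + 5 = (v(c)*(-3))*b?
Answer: -16028/7 ≈ -2289.7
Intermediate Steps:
v(I) = 1/(-4 + I)
E = 3 (E = 3*1 = 3)
u(q) = 3*q**2
z(c, b) = -5 - 3*b/(-4 + c) (z(c, b) = -5 + (-3/(-4 + c))*b = -5 - 3*b/(-4 + c))
-8 + z(-10, 16)*u(-22) = -8 + ((20 - 5*(-10) - 3*16)/(-4 - 10))*(3*(-22)**2) = -8 + ((20 + 50 - 48)/(-14))*(3*484) = -8 - 1/14*22*1452 = -8 - 11/7*1452 = -8 - 15972/7 = -16028/7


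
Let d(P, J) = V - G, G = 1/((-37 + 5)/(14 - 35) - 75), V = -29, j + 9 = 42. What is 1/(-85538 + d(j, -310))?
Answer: -1543/132029860 ≈ -1.1687e-5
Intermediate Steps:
j = 33 (j = -9 + 42 = 33)
G = -21/1543 (G = 1/(-32/(-21) - 75) = 1/(-32*(-1/21) - 75) = 1/(32/21 - 75) = 1/(-1543/21) = -21/1543 ≈ -0.013610)
d(P, J) = -44726/1543 (d(P, J) = -29 - 1*(-21/1543) = -29 + 21/1543 = -44726/1543)
1/(-85538 + d(j, -310)) = 1/(-85538 - 44726/1543) = 1/(-132029860/1543) = -1543/132029860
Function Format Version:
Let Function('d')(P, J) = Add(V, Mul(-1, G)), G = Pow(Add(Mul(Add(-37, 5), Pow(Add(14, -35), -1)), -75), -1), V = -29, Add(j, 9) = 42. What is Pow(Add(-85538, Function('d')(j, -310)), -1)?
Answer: Rational(-1543, 132029860) ≈ -1.1687e-5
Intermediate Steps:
j = 33 (j = Add(-9, 42) = 33)
G = Rational(-21, 1543) (G = Pow(Add(Mul(-32, Pow(-21, -1)), -75), -1) = Pow(Add(Mul(-32, Rational(-1, 21)), -75), -1) = Pow(Add(Rational(32, 21), -75), -1) = Pow(Rational(-1543, 21), -1) = Rational(-21, 1543) ≈ -0.013610)
Function('d')(P, J) = Rational(-44726, 1543) (Function('d')(P, J) = Add(-29, Mul(-1, Rational(-21, 1543))) = Add(-29, Rational(21, 1543)) = Rational(-44726, 1543))
Pow(Add(-85538, Function('d')(j, -310)), -1) = Pow(Add(-85538, Rational(-44726, 1543)), -1) = Pow(Rational(-132029860, 1543), -1) = Rational(-1543, 132029860)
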